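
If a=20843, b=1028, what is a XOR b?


20843 ^ 1028 = 21871

21871


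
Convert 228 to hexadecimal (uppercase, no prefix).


228 = E4 hex

E4


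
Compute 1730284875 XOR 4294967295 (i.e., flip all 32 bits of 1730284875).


1730284875 ^ 4294967295 = 2564682420

2564682420


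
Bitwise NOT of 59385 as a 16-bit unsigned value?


~0b1110011111111001 = 0b1100000000110 = 6150 (16-bit unsigned)

6150


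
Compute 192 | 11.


0b11000000 | 0b1011 = 0b11001011 = 203

203


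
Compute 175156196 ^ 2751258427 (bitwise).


0b1010011100001010101111100100 ^ 0b10100011111111001101111100111011 = 0b10101001100011000111010011011111 = 2844554463

2844554463


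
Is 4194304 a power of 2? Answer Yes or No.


0b10000000000000000000000. Only one bit set => Yes

Yes


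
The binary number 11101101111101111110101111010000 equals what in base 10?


11101101111101111110101111010000 in decimal = 3992447952

3992447952


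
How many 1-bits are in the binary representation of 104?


0b1101000 has 3 set bits

3


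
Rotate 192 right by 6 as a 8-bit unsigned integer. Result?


Rotate 0b11000000 right by 6 (8-bit) = 0b11 = 3

3


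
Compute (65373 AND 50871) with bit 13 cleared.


Step 1: 65373 & 50871 = 50709
Step 2: 50709 & ~(1 << 13) = 50709

50709


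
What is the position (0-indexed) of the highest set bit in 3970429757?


0b11101100101001111111001100111101. Highest set bit at position 31

31


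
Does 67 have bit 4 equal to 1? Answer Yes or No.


0b1000011, bit 4 = 0. No

No


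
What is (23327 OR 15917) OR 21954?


Step 1: 23327 | 15917 = 32575
Step 2: 32575 | 21954 = 32767

32767


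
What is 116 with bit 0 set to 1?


116 | (1 << 0) = 116 | 1 = 117

117


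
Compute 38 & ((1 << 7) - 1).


38 & 127 = 38

38


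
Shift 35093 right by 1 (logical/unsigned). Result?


0b1000100100010101 >> 1 = 0b100010010001010 = 17546

17546


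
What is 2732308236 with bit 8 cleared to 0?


2732308236 & ~(1 << 8) = 2732307980

2732307980


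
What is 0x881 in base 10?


881 hex = 2177 decimal

2177


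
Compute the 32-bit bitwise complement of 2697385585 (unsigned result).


~0b10100000110001101101011001110001 = 0b1011111001110010010100110001110 = 1597581710 (32-bit unsigned)

1597581710


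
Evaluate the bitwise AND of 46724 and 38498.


0b1011011010000100 & 0b1001011001100010 = 0b1001011000000000 = 38400

38400


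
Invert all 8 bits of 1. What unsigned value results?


1 ^ 255 = 254

254


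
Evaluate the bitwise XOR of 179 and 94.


0b10110011 ^ 0b1011110 = 0b11101101 = 237

237


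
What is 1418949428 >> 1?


0b1010100100100110111001100110100 >> 1 = 0b101010010010011011100110011010 = 709474714

709474714


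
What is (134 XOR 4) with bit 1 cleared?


Step 1: 134 ^ 4 = 130
Step 2: 130 & ~(1 << 1) = 128

128


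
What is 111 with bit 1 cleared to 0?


111 & ~(1 << 1) = 109

109


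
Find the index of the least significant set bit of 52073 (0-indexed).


0b1100101101101001. Lowest set bit at position 0

0


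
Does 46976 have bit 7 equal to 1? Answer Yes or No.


0b1011011110000000, bit 7 = 1. Yes

Yes


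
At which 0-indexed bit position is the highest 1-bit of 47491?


0b1011100110000011. Highest set bit at position 15

15


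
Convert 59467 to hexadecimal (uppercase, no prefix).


59467 = E84B hex

E84B


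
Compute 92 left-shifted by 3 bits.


0b1011100 << 3 = 0b1011100000 = 736

736


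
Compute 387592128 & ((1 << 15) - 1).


387592128 & 32767 = 12224

12224


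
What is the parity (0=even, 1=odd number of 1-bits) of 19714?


0b100110100000010 has 5 ones => parity 1

1


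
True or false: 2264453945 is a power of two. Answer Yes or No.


0b10000110111110001101001100111001. Multiple bits set => No

No


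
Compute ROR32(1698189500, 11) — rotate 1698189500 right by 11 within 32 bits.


Rotate 0b1100101001110000101000010111100 right by 11 (32-bit) = 0b10111100011001010011100001010 = 395093770

395093770


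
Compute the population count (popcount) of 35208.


0b1000100110001000 has 5 set bits

5


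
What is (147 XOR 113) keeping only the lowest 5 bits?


Step 1: 147 ^ 113 = 226
Step 2: 226 & 31 = 2

2


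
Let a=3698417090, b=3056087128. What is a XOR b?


3698417090 ^ 3056087128 = 1784245658

1784245658


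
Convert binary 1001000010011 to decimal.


1001000010011 in decimal = 4627

4627


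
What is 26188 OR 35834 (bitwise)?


0b110011001001100 | 0b1000101111111010 = 0b1110111111111110 = 61438

61438


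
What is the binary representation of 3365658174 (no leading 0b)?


3365658174 = 11001000100110111101111000111110 in binary

11001000100110111101111000111110


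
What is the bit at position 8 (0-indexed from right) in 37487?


0b1001001001101111, position 8 = 0

0


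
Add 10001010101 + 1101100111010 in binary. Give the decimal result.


10001010101 + 1101100111010 = 1111110001111 = 8079

8079


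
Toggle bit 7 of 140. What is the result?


140 ^ (1 << 7) = 140 ^ 128 = 12

12


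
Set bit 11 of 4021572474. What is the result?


4021572474 | (1 << 11) = 4021572474 | 2048 = 4021574522

4021574522


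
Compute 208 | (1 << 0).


208 | (1 << 0) = 208 | 1 = 209

209


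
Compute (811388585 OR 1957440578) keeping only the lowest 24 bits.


Step 1: 811388585 | 1957440578 = 1962733291
Step 2: 1962733291 & 16777215 = 16576235

16576235


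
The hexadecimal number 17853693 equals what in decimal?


17853693 hex = 394606227 decimal

394606227


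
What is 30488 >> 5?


0b111011100011000 >> 5 = 0b1110111000 = 952

952


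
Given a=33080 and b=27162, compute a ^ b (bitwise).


33080 ^ 27162 = 60194

60194


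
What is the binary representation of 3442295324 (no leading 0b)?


3442295324 = 11001101001011010100001000011100 in binary

11001101001011010100001000011100


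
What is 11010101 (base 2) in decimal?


11010101 in decimal = 213

213


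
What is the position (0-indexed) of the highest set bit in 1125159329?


0b1000011000100001001000110100001. Highest set bit at position 30

30


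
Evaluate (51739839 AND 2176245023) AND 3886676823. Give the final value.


Step 1: 51739839 & 2176245023 = 18111519
Step 2: 18111519 & 3886676823 = 16799767

16799767


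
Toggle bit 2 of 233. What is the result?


233 ^ (1 << 2) = 233 ^ 4 = 237

237


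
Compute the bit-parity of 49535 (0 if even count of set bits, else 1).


0b1100000101111111 has 10 ones => parity 0

0


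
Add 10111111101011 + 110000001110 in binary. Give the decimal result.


10111111101011 + 110000001110 = 11101111111001 = 15353

15353


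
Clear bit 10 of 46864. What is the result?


46864 & ~(1 << 10) = 45840

45840


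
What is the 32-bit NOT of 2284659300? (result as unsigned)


~0b10001000001011010010001001100100 = 0b1110111110100101101110110011011 = 2010307995 (32-bit unsigned)

2010307995


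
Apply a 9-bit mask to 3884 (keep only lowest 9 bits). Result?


3884 & 511 = 300

300


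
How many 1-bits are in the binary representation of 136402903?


0b1000001000010101011111010111 has 14 set bits

14


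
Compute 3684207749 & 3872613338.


0b11011011100110001000110010000101 & 0b11100110110100110110001111011010 = 0b11000010100100000000000010000000 = 3264217216

3264217216


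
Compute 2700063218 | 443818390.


0b10100000111011111011000111110010 | 0b11010011101000010000110010110 = 0b10111010111111111011000111110110 = 3137319414

3137319414


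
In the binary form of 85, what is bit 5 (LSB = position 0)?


0b1010101, position 5 = 0

0


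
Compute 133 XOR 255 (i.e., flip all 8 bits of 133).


133 ^ 255 = 122

122


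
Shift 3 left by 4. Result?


0b11 << 4 = 0b110000 = 48

48


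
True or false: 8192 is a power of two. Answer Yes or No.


0b10000000000000. Only one bit set => Yes

Yes


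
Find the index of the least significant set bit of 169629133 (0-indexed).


0b1010000111000101010111001101. Lowest set bit at position 0

0


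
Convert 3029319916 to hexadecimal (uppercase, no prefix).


3029319916 = B48FC0EC hex

B48FC0EC


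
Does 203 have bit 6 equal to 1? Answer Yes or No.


0b11001011, bit 6 = 1. Yes

Yes


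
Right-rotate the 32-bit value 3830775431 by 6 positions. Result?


Rotate 0b11100100010101001111111010000111 right by 6 (32-bit) = 0b11111100100010101001111111010 = 529617914

529617914


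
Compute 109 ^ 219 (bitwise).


0b1101101 ^ 0b11011011 = 0b10110110 = 182

182


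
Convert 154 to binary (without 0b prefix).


154 = 10011010 in binary

10011010


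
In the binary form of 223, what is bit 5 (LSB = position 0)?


0b11011111, position 5 = 0

0


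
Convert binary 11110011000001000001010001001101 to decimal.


11110011000001000001010001001101 in decimal = 4077130829

4077130829


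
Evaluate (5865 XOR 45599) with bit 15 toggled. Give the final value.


Step 1: 5865 ^ 45599 = 42230
Step 2: 42230 ^ (1 << 15) = 42230 ^ 32768 = 9462

9462


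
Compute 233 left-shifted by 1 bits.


0b11101001 << 1 = 0b111010010 = 466

466


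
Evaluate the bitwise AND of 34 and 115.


0b100010 & 0b1110011 = 0b100010 = 34

34


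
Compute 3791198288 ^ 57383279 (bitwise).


0b11100001111110010001100001010000 ^ 0b11011010111001100101101111 = 0b11100010100100101000000100111111 = 3801252159

3801252159


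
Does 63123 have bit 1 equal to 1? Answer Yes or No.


0b1111011010010011, bit 1 = 1. Yes

Yes


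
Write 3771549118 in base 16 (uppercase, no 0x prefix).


3771549118 = E0CD45BE hex

E0CD45BE


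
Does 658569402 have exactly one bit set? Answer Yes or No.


0b100111010000001111100010111010. Multiple bits set => No

No


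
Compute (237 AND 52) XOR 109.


Step 1: 237 & 52 = 36
Step 2: 36 ^ 109 = 73

73


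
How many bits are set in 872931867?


0b110100000001111110001000011011 has 14 set bits

14


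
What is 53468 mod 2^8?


53468 & 255 = 220

220


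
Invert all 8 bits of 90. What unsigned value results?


90 ^ 255 = 165

165


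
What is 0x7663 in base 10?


7663 hex = 30307 decimal

30307


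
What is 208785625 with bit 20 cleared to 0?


208785625 & ~(1 << 20) = 207737049

207737049


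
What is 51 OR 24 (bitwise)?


0b110011 | 0b11000 = 0b111011 = 59

59


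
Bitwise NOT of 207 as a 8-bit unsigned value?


~0b11001111 = 0b110000 = 48 (8-bit unsigned)

48


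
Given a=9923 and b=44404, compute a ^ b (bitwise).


9923 ^ 44404 = 35767

35767


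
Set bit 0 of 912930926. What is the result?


912930926 | (1 << 0) = 912930926 | 1 = 912930927

912930927


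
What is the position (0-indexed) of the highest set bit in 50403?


0b1100010011100011. Highest set bit at position 15

15


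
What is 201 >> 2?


0b11001001 >> 2 = 0b110010 = 50

50


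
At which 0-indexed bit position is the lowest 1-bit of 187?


0b10111011. Lowest set bit at position 0

0


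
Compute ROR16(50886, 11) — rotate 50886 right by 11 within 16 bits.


Rotate 0b1100011011000110 right by 11 (16-bit) = 0b1101100011011000 = 55512

55512


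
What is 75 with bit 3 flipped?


75 ^ (1 << 3) = 75 ^ 8 = 67

67


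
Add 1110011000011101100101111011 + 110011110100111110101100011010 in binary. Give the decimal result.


1110011000011101100101111011 + 110011110100111110101100011010 = 1000010001101011100010010010101 = 1110819989

1110819989


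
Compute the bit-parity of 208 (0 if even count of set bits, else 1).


0b11010000 has 3 ones => parity 1

1


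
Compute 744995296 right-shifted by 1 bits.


0b101100011001111011100111100000 >> 1 = 0b10110001100111101110011110000 = 372497648

372497648


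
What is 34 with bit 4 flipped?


34 ^ (1 << 4) = 34 ^ 16 = 50

50


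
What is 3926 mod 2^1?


3926 & 1 = 0

0


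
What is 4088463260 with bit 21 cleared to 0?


4088463260 & ~(1 << 21) = 4086366108

4086366108


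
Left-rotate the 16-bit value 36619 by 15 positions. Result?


Rotate 0b1000111100001011 left by 15 (16-bit) = 0b1100011110000101 = 51077

51077


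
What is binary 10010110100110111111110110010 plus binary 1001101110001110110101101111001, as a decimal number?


10010110100110111111110110010 + 1001101110001110110101101111001 = 1100000100110101110101100101011 = 1620765483

1620765483


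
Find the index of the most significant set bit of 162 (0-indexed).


0b10100010. Highest set bit at position 7

7


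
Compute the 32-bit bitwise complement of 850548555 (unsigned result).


~0b110010101100100101011101001011 = 0b11001101010011011010100010110100 = 3444418740 (32-bit unsigned)

3444418740


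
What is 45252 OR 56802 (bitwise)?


0b1011000011000100 | 0b1101110111100010 = 0b1111110111100110 = 64998

64998


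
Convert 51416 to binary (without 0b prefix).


51416 = 1100100011011000 in binary

1100100011011000


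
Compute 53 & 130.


0b110101 & 0b10000010 = 0b0 = 0

0


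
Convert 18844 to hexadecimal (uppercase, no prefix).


18844 = 499C hex

499C


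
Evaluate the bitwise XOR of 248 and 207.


0b11111000 ^ 0b11001111 = 0b110111 = 55

55


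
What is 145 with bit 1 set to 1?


145 | (1 << 1) = 145 | 2 = 147

147


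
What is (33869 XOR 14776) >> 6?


Step 1: 33869 ^ 14776 = 48629
Step 2: 48629 >> 6 = 759

759


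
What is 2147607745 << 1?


0b10000000000000011110010011000001 << 1 = 0b100000000000000111100100110000010 = 4295215490

4295215490


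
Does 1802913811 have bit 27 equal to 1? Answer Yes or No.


0b1101011011101100100100000010011, bit 27 = 1. Yes

Yes


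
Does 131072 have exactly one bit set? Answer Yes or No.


0b100000000000000000. Only one bit set => Yes

Yes


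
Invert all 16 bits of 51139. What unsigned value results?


51139 ^ 65535 = 14396

14396


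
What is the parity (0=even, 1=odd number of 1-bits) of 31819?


0b111110001001011 has 9 ones => parity 1

1


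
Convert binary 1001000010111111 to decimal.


1001000010111111 in decimal = 37055

37055


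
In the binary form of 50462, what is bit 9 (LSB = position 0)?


0b1100010100011110, position 9 = 0

0


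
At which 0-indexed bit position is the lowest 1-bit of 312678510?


0b10010101000110001100001101110. Lowest set bit at position 1

1


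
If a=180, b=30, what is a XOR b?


180 ^ 30 = 170

170


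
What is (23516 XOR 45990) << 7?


Step 1: 23516 ^ 45990 = 59514
Step 2: 59514 << 7 = 7617792

7617792


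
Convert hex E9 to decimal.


E9 hex = 233 decimal

233


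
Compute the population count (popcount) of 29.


0b11101 has 4 set bits

4


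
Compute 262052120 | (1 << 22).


262052120 | (1 << 22) = 262052120 | 4194304 = 266246424

266246424


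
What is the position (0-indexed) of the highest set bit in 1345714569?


0b1010000001101011111100110001001. Highest set bit at position 30

30


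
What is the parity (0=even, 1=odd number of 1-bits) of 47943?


0b1011101101000111 has 10 ones => parity 0

0


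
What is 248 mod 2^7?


248 & 127 = 120

120


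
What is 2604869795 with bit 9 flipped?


2604869795 ^ (1 << 9) = 2604869795 ^ 512 = 2604870307

2604870307


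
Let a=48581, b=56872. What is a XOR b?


48581 ^ 56872 = 25581

25581


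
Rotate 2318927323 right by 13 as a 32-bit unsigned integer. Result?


Rotate 0b10001010001110000000010111011011 right by 13 (32-bit) = 0b101110110111000101000111000000 = 786190784

786190784


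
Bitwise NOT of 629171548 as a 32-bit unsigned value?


~0b100101100000000110010101011100 = 0b11011010011111111001101010100011 = 3665795747 (32-bit unsigned)

3665795747


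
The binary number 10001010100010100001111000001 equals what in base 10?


10001010100010100001111000001 in decimal = 290538433

290538433


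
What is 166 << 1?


0b10100110 << 1 = 0b101001100 = 332

332


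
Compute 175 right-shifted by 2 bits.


0b10101111 >> 2 = 0b101011 = 43

43


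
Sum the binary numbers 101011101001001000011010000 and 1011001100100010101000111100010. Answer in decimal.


101011101001001000011010000 + 1011001100100010101000111100010 = 1011111000001011110001010110010 = 1594221234

1594221234


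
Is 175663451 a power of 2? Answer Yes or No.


0b1010011110000110100101011011. Multiple bits set => No

No


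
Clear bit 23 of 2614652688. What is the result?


2614652688 & ~(1 << 23) = 2606264080

2606264080


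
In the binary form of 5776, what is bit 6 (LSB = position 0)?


0b1011010010000, position 6 = 0

0


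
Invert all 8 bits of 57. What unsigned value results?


57 ^ 255 = 198

198


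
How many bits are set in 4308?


0b1000011010100 has 5 set bits

5


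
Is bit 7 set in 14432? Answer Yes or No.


0b11100001100000, bit 7 = 0. No

No


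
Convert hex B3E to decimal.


B3E hex = 2878 decimal

2878


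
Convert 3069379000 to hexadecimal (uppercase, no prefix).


3069379000 = B6F301B8 hex

B6F301B8


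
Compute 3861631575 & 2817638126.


0b11100110001010111101001001010111 & 0b10100111111100011011111011101110 = 0b10100110001000011001001001000110 = 2787217990

2787217990


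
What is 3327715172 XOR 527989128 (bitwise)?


0b11000110010110001110011101100100 ^ 0b11111011110000111100110001000 = 0b11011001001000001001111011101100 = 3642793708

3642793708


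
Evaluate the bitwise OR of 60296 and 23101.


0b1110101110001000 | 0b101101000111101 = 0b1111101110111101 = 64445

64445


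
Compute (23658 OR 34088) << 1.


Step 1: 23658 | 34088 = 56682
Step 2: 56682 << 1 = 113364

113364


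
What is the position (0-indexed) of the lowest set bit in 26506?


0b110011110001010. Lowest set bit at position 1

1


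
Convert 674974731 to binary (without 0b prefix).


674974731 = 101000001110110100110000001011 in binary

101000001110110100110000001011


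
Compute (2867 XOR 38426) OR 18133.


Step 1: 2867 ^ 38426 = 40233
Step 2: 40233 | 18133 = 57341

57341


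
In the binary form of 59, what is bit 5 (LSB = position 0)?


0b111011, position 5 = 1

1


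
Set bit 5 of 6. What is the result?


6 | (1 << 5) = 6 | 32 = 38

38


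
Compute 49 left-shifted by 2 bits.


0b110001 << 2 = 0b11000100 = 196

196


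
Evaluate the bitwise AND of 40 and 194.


0b101000 & 0b11000010 = 0b0 = 0

0


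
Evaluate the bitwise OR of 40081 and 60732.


0b1001110010010001 | 0b1110110100111100 = 0b1111110110111101 = 64957

64957


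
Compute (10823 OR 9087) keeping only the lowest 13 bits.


Step 1: 10823 | 9087 = 11135
Step 2: 11135 & 8191 = 2943

2943


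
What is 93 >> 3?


0b1011101 >> 3 = 0b1011 = 11

11


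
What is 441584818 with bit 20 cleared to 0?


441584818 & ~(1 << 20) = 440536242

440536242


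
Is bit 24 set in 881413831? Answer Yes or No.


0b110100100010010100111011000111, bit 24 = 0. No

No


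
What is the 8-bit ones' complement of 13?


13 ^ 255 = 242

242


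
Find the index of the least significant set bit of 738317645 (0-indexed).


0b101100000000011101010101001101. Lowest set bit at position 0

0


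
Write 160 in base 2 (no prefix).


160 = 10100000 in binary

10100000


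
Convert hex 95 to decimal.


95 hex = 149 decimal

149


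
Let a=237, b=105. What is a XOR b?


237 ^ 105 = 132

132


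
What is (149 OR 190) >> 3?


Step 1: 149 | 190 = 191
Step 2: 191 >> 3 = 23

23


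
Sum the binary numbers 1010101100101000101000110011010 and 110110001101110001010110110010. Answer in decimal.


1010101100101000101000110011010 + 110110001101110001010110110010 = 10001011110010110110011101001100 = 2345363276

2345363276


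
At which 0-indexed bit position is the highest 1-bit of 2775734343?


0b10100101011100100101100001000111. Highest set bit at position 31

31


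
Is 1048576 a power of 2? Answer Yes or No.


0b100000000000000000000. Only one bit set => Yes

Yes


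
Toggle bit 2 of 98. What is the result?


98 ^ (1 << 2) = 98 ^ 4 = 102

102


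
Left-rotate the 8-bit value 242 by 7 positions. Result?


Rotate 0b11110010 left by 7 (8-bit) = 0b1111001 = 121

121


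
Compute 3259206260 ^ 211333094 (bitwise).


0b11000010010000111000101001110100 ^ 0b1100100110001010111111100110 = 0b11001110110110110010010110010010 = 3470468498

3470468498


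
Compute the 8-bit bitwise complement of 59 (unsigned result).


~0b111011 = 0b11000100 = 196 (8-bit unsigned)

196


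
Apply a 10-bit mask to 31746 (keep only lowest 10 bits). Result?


31746 & 1023 = 2

2


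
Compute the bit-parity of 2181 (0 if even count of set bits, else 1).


0b100010000101 has 4 ones => parity 0

0


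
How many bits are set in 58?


0b111010 has 4 set bits

4


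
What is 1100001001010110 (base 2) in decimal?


1100001001010110 in decimal = 49750

49750


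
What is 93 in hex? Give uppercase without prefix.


93 = 5D hex

5D


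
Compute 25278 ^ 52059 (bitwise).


0b110001010111110 ^ 0b1100101101011011 = 0b1010100111100101 = 43493

43493


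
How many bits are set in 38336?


0b1001010111000000 has 6 set bits

6


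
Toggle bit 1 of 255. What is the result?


255 ^ (1 << 1) = 255 ^ 2 = 253

253


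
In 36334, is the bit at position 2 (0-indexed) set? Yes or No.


0b1000110111101110, bit 2 = 1. Yes

Yes


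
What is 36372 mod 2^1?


36372 & 1 = 0

0


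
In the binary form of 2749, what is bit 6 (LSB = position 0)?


0b101010111101, position 6 = 0

0


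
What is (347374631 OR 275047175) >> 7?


Step 1: 347374631 | 275047175 = 351594279
Step 2: 351594279 >> 7 = 2746830

2746830


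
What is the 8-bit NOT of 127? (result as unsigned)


~0b1111111 = 0b10000000 = 128 (8-bit unsigned)

128


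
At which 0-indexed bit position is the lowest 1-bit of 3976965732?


0b11101101000010111010111001100100. Lowest set bit at position 2

2


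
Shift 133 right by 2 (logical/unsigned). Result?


0b10000101 >> 2 = 0b100001 = 33

33


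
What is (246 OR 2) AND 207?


Step 1: 246 | 2 = 246
Step 2: 246 & 207 = 198

198


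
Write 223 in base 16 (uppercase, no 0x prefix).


223 = DF hex

DF


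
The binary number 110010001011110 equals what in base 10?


110010001011110 in decimal = 25694

25694


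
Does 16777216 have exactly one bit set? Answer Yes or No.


0b1000000000000000000000000. Only one bit set => Yes

Yes


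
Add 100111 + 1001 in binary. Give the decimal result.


100111 + 1001 = 110000 = 48

48


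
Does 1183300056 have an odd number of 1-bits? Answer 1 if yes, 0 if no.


0b1000110100001111011100111011000 has 16 ones => parity 0

0


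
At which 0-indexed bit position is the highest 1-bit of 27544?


0b110101110011000. Highest set bit at position 14

14


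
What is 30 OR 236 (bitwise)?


0b11110 | 0b11101100 = 0b11111110 = 254

254


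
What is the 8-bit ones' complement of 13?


13 ^ 255 = 242

242


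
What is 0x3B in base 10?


3B hex = 59 decimal

59


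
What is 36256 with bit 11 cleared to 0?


36256 & ~(1 << 11) = 34208

34208


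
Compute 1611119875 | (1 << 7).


1611119875 | (1 << 7) = 1611119875 | 128 = 1611120003

1611120003


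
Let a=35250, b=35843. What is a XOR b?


35250 ^ 35843 = 1457

1457


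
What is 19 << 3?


0b10011 << 3 = 0b10011000 = 152

152


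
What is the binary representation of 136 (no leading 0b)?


136 = 10001000 in binary

10001000


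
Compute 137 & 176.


0b10001001 & 0b10110000 = 0b10000000 = 128

128


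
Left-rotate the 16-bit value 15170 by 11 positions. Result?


Rotate 0b11101101000010 left by 11 (16-bit) = 0b1000111011010 = 4570

4570


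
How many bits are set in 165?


0b10100101 has 4 set bits

4


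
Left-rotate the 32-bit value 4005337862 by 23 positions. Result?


Rotate 0b11101110101111001001101100000110 left by 23 (32-bit) = 0b10000011011101110101111001001101 = 2205638221

2205638221


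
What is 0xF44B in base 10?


F44B hex = 62539 decimal

62539


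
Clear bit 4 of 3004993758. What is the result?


3004993758 & ~(1 << 4) = 3004993742

3004993742


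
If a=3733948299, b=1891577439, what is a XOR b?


3733948299 ^ 1891577439 = 2922424788

2922424788


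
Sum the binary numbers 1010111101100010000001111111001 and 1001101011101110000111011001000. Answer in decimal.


1010111101100010000001111111001 + 1001101011101110000111011001000 = 10100101001010000001001011000001 = 2770866881

2770866881


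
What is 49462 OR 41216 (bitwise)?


0b1100000100110110 | 0b1010000100000000 = 0b1110000100110110 = 57654

57654


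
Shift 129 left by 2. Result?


0b10000001 << 2 = 0b1000000100 = 516

516


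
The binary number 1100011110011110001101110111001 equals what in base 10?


1100011110011110001101110111001 in decimal = 1674517433

1674517433


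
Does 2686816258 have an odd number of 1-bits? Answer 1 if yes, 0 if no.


0b10100000001001011001000000000010 has 8 ones => parity 0

0


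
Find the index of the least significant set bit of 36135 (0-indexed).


0b1000110100100111. Lowest set bit at position 0

0


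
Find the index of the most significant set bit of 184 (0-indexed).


0b10111000. Highest set bit at position 7

7


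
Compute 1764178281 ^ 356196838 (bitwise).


0b1101001001001110011100101101001 ^ 0b10101001110110010000111100110 = 0b1111100000111000001100010001111 = 2082216079

2082216079


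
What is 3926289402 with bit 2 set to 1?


3926289402 | (1 << 2) = 3926289402 | 4 = 3926289406

3926289406


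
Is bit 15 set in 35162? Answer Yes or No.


0b1000100101011010, bit 15 = 1. Yes

Yes


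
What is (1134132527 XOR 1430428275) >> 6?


Step 1: 1134132527 ^ 1430428275 = 383510364
Step 2: 383510364 >> 6 = 5992349

5992349


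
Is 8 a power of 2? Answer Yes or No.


0b1000. Only one bit set => Yes

Yes


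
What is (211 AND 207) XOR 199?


Step 1: 211 & 207 = 195
Step 2: 195 ^ 199 = 4

4


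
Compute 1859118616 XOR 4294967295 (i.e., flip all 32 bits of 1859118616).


1859118616 ^ 4294967295 = 2435848679

2435848679


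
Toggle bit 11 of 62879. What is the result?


62879 ^ (1 << 11) = 62879 ^ 2048 = 64927

64927


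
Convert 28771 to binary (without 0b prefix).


28771 = 111000001100011 in binary

111000001100011


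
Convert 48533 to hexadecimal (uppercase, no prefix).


48533 = BD95 hex

BD95


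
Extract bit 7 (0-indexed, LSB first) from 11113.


0b10101101101001, position 7 = 0

0


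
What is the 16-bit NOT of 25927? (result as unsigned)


~0b110010101000111 = 0b1001101010111000 = 39608 (16-bit unsigned)

39608


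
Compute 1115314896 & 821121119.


0b1000010011110100101101011010000 & 0b110000111100010101000001011111 = 0b11100000101000001010000 = 7360592

7360592


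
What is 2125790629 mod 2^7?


2125790629 & 127 = 37

37


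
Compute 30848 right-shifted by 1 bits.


0b111100010000000 >> 1 = 0b11110001000000 = 15424

15424


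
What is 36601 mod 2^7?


36601 & 127 = 121

121


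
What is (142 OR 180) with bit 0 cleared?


Step 1: 142 | 180 = 190
Step 2: 190 & ~(1 << 0) = 190

190


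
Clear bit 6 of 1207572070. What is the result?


1207572070 & ~(1 << 6) = 1207572006

1207572006


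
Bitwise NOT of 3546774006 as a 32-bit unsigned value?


~0b11010011011001110111100111110110 = 0b101100100110001000011000001001 = 748193289 (32-bit unsigned)

748193289


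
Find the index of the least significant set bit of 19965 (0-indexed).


0b100110111111101. Lowest set bit at position 0

0


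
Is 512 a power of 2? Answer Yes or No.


0b1000000000. Only one bit set => Yes

Yes


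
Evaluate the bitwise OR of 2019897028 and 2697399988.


0b1111000011001010010111011000100 | 0b10100000110001110000111010110100 = 0b11111000111001110010111011110100 = 4175900404

4175900404


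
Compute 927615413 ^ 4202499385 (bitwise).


0b110111010010100100100110110101 ^ 0b11111010011111010000110100111001 = 0b11001101001101110100010010001100 = 3442951308

3442951308


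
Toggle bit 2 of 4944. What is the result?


4944 ^ (1 << 2) = 4944 ^ 4 = 4948

4948


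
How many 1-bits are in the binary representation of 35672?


0b1000101101011000 has 7 set bits

7


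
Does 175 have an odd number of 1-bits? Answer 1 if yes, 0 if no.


0b10101111 has 6 ones => parity 0

0


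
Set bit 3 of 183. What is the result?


183 | (1 << 3) = 183 | 8 = 191

191


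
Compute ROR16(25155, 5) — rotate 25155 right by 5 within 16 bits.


Rotate 0b110001001000011 right by 5 (16-bit) = 0b1101100010010 = 6930

6930


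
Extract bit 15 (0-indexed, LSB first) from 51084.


0b1100011110001100, position 15 = 1

1


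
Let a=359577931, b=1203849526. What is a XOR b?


359577931 ^ 1203849526 = 1387262077

1387262077


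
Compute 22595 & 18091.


0b101100001000011 & 0b100011010101011 = 0b100000000000011 = 16387

16387


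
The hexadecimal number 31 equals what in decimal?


31 hex = 49 decimal

49


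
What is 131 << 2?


0b10000011 << 2 = 0b1000001100 = 524

524


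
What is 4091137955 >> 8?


0b11110011110110011100111110100011 >> 8 = 0b111100111101100111001111 = 15981007

15981007


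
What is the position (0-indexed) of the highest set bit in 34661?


0b1000011101100101. Highest set bit at position 15

15


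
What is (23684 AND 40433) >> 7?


Step 1: 23684 & 40433 = 7296
Step 2: 7296 >> 7 = 57

57


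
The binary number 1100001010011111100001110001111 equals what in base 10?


1100001010011111100001110001111 in decimal = 1632617359

1632617359


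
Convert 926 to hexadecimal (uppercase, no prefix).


926 = 39E hex

39E


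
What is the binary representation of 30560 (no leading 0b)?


30560 = 111011101100000 in binary

111011101100000


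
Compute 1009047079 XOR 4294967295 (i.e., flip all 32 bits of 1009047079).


1009047079 ^ 4294967295 = 3285920216

3285920216


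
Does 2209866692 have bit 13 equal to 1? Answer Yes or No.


0b10000011101101111110001111000100, bit 13 = 1. Yes

Yes


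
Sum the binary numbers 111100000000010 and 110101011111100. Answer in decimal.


111100000000010 + 110101011111100 = 1110001011111110 = 58110

58110


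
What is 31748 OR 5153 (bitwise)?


0b111110000000100 | 0b1010000100001 = 0b111110000100101 = 31781

31781


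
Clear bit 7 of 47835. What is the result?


47835 & ~(1 << 7) = 47707

47707


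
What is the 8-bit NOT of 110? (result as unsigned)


~0b1101110 = 0b10010001 = 145 (8-bit unsigned)

145


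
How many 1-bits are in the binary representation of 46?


0b101110 has 4 set bits

4


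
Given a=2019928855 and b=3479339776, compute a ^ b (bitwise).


2019928855 ^ 3479339776 = 3070699543

3070699543


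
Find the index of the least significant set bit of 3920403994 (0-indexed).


0b11101001101011001001111000011010. Lowest set bit at position 1

1


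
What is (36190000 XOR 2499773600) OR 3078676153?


Step 1: 36190000 ^ 2499773600 = 2530718608
Step 2: 2530718608 | 3078676153 = 3084386233

3084386233


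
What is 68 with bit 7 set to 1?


68 | (1 << 7) = 68 | 128 = 196

196


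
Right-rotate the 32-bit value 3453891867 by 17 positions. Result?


Rotate 0b11001101110111100011010100011011 right by 17 (32-bit) = 0b11010100011011110011011101111 = 445507311

445507311


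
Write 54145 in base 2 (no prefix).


54145 = 1101001110000001 in binary

1101001110000001


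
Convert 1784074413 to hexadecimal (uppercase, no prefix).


1784074413 = 6A56D0AD hex

6A56D0AD


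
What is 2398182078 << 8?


0b10001110111100010101101010111110 << 8 = 0b1000111011110001010110101011111000000000 = 613934611968

613934611968


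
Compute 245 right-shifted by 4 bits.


0b11110101 >> 4 = 0b1111 = 15

15


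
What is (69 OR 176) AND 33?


Step 1: 69 | 176 = 245
Step 2: 245 & 33 = 33

33


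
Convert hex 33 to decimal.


33 hex = 51 decimal

51


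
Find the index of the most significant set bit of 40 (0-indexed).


0b101000. Highest set bit at position 5

5


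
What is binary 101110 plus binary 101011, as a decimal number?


101110 + 101011 = 1011001 = 89

89


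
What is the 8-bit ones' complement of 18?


18 ^ 255 = 237

237


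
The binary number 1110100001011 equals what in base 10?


1110100001011 in decimal = 7435

7435


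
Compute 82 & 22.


0b1010010 & 0b10110 = 0b10010 = 18

18


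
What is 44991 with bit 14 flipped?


44991 ^ (1 << 14) = 44991 ^ 16384 = 61375

61375


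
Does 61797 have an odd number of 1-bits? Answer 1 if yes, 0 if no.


0b1111000101100101 has 9 ones => parity 1

1


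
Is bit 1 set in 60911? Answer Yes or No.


0b1110110111101111, bit 1 = 1. Yes

Yes


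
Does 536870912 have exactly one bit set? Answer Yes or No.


0b100000000000000000000000000000. Only one bit set => Yes

Yes


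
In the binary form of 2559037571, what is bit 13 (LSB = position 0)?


0b10011000100001111101000010000011, position 13 = 0

0


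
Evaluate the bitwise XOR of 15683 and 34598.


0b11110101000011 ^ 0b1000011100100110 = 0b1011101001100101 = 47717

47717


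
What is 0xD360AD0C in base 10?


D360AD0C hex = 3546328332 decimal

3546328332


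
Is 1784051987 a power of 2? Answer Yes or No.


0b1101010010101100111100100010011. Multiple bits set => No

No


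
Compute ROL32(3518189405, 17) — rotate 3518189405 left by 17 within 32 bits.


Rotate 0b11010001101100110100111101011101 left by 17 (32-bit) = 0b10011110101110111010001101100110 = 2663097190

2663097190


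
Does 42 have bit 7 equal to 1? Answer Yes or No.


0b101010, bit 7 = 0. No

No


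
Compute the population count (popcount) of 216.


0b11011000 has 4 set bits

4


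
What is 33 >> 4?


0b100001 >> 4 = 0b10 = 2

2


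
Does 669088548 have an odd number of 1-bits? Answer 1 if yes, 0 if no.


0b100111111000010111101100100100 has 16 ones => parity 0

0


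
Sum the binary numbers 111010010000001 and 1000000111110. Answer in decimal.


111010010000001 + 1000000111110 = 1000010010111111 = 33983

33983


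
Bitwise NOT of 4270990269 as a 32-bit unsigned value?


~0b11111110100100100010001110111101 = 0b1011011011101110001000010 = 23977026 (32-bit unsigned)

23977026


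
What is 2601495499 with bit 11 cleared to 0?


2601495499 & ~(1 << 11) = 2601493451

2601493451


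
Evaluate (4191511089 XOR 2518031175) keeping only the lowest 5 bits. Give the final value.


Step 1: 4191511089 ^ 2518031175 = 1875081590
Step 2: 1875081590 & 31 = 22

22


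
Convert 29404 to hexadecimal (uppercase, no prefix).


29404 = 72DC hex

72DC


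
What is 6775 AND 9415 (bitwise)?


0b1101001110111 & 0b10010011000111 = 0b1000111 = 71

71


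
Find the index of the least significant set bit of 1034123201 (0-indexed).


0b111101101000110111011111000001. Lowest set bit at position 0

0


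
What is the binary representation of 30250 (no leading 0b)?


30250 = 111011000101010 in binary

111011000101010


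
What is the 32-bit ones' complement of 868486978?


868486978 ^ 4294967295 = 3426480317

3426480317


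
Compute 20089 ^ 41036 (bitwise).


0b100111001111001 ^ 0b1010000001001100 = 0b1110111000110101 = 60981

60981


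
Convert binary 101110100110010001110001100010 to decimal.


101110100110010001110001100010 in decimal = 781786210

781786210


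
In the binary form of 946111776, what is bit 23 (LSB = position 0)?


0b111000011001001000010100100000, position 23 = 0

0


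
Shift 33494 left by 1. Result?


0b1000001011010110 << 1 = 0b10000010110101100 = 66988

66988


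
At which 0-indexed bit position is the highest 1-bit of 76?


0b1001100. Highest set bit at position 6

6


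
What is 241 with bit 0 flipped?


241 ^ (1 << 0) = 241 ^ 1 = 240

240


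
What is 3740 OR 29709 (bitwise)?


0b111010011100 | 0b111010000001101 = 0b111111010011101 = 32413

32413


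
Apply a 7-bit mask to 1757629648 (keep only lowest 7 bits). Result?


1757629648 & 127 = 80

80


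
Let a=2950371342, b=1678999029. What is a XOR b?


2950371342 ^ 1678999029 = 3418908155

3418908155


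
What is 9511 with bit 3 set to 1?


9511 | (1 << 3) = 9511 | 8 = 9519

9519


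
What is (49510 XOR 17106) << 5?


Step 1: 49510 ^ 17106 = 33716
Step 2: 33716 << 5 = 1078912

1078912


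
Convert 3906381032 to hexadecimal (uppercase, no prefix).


3906381032 = E8D6A4E8 hex

E8D6A4E8


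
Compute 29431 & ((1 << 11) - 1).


29431 & 2047 = 759

759


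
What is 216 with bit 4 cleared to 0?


216 & ~(1 << 4) = 200

200


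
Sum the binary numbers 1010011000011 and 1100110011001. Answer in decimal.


1010011000011 + 1100110011001 = 10111001011100 = 11868

11868


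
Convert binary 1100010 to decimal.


1100010 in decimal = 98

98


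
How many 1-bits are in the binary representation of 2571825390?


0b10011001010010101111000011101110 has 17 set bits

17


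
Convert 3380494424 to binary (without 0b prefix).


3380494424 = 11001001011111100100000001011000 in binary

11001001011111100100000001011000


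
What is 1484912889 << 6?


0b1011000100000011111100011111001 << 6 = 0b1011000100000011111100011111001000000 = 95034424896

95034424896


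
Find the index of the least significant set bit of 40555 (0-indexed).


0b1001111001101011. Lowest set bit at position 0

0


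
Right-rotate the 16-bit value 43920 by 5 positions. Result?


Rotate 0b1010101110010000 right by 5 (16-bit) = 0b1000010101011100 = 34140

34140


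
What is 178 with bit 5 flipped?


178 ^ (1 << 5) = 178 ^ 32 = 146

146


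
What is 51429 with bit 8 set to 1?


51429 | (1 << 8) = 51429 | 256 = 51685

51685


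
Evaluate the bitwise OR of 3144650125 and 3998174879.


0b10111011011011111000110110001101 | 0b11101110010011110100111010011111 = 0b11111111011011111100111110011111 = 4285517727

4285517727


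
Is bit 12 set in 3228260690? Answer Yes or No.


0b11000000011010110101100101010010, bit 12 = 1. Yes

Yes


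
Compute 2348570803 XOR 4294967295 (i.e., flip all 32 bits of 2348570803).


2348570803 ^ 4294967295 = 1946396492

1946396492


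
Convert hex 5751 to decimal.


5751 hex = 22353 decimal

22353


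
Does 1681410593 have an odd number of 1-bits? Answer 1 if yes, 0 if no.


0b1100100001110000100101000100001 has 11 ones => parity 1

1


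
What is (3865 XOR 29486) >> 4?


Step 1: 3865 ^ 29486 = 31799
Step 2: 31799 >> 4 = 1987

1987
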